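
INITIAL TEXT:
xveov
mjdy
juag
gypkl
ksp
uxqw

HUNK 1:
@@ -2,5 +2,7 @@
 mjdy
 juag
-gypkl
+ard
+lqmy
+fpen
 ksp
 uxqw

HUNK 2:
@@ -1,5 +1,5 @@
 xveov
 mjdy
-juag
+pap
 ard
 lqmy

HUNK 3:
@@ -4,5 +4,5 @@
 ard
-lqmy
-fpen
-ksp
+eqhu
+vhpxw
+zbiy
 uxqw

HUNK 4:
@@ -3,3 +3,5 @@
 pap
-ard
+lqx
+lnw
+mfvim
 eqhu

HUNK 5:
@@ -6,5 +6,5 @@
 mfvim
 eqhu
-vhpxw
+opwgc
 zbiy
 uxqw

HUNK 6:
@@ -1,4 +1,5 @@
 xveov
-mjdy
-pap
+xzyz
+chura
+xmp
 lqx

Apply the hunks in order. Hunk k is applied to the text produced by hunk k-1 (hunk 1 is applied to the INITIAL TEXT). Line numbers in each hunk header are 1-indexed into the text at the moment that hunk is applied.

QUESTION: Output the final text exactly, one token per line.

Hunk 1: at line 2 remove [gypkl] add [ard,lqmy,fpen] -> 8 lines: xveov mjdy juag ard lqmy fpen ksp uxqw
Hunk 2: at line 1 remove [juag] add [pap] -> 8 lines: xveov mjdy pap ard lqmy fpen ksp uxqw
Hunk 3: at line 4 remove [lqmy,fpen,ksp] add [eqhu,vhpxw,zbiy] -> 8 lines: xveov mjdy pap ard eqhu vhpxw zbiy uxqw
Hunk 4: at line 3 remove [ard] add [lqx,lnw,mfvim] -> 10 lines: xveov mjdy pap lqx lnw mfvim eqhu vhpxw zbiy uxqw
Hunk 5: at line 6 remove [vhpxw] add [opwgc] -> 10 lines: xveov mjdy pap lqx lnw mfvim eqhu opwgc zbiy uxqw
Hunk 6: at line 1 remove [mjdy,pap] add [xzyz,chura,xmp] -> 11 lines: xveov xzyz chura xmp lqx lnw mfvim eqhu opwgc zbiy uxqw

Answer: xveov
xzyz
chura
xmp
lqx
lnw
mfvim
eqhu
opwgc
zbiy
uxqw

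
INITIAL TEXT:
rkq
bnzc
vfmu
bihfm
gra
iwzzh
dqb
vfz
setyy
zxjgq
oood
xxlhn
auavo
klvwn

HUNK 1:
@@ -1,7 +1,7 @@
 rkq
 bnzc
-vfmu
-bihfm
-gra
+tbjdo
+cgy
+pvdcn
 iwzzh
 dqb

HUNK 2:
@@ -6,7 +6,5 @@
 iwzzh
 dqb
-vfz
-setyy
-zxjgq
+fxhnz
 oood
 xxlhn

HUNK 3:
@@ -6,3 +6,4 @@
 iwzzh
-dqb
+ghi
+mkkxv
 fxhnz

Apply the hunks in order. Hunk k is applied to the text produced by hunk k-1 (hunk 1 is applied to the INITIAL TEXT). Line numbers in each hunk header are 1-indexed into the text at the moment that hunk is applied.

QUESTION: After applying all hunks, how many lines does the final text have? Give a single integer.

Answer: 13

Derivation:
Hunk 1: at line 1 remove [vfmu,bihfm,gra] add [tbjdo,cgy,pvdcn] -> 14 lines: rkq bnzc tbjdo cgy pvdcn iwzzh dqb vfz setyy zxjgq oood xxlhn auavo klvwn
Hunk 2: at line 6 remove [vfz,setyy,zxjgq] add [fxhnz] -> 12 lines: rkq bnzc tbjdo cgy pvdcn iwzzh dqb fxhnz oood xxlhn auavo klvwn
Hunk 3: at line 6 remove [dqb] add [ghi,mkkxv] -> 13 lines: rkq bnzc tbjdo cgy pvdcn iwzzh ghi mkkxv fxhnz oood xxlhn auavo klvwn
Final line count: 13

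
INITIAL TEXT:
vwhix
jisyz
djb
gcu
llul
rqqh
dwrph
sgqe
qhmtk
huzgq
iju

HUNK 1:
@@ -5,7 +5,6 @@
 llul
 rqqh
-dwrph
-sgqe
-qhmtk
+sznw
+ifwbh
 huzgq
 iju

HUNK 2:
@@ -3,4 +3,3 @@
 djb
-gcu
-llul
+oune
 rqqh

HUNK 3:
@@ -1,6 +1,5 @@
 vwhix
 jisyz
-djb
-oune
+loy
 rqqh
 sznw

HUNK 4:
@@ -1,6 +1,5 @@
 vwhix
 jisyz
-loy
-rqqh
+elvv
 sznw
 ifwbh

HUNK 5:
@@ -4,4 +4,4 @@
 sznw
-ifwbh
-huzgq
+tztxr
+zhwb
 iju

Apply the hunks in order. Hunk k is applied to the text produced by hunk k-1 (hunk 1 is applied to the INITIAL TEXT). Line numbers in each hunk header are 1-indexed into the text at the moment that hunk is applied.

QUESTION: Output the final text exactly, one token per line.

Answer: vwhix
jisyz
elvv
sznw
tztxr
zhwb
iju

Derivation:
Hunk 1: at line 5 remove [dwrph,sgqe,qhmtk] add [sznw,ifwbh] -> 10 lines: vwhix jisyz djb gcu llul rqqh sznw ifwbh huzgq iju
Hunk 2: at line 3 remove [gcu,llul] add [oune] -> 9 lines: vwhix jisyz djb oune rqqh sznw ifwbh huzgq iju
Hunk 3: at line 1 remove [djb,oune] add [loy] -> 8 lines: vwhix jisyz loy rqqh sznw ifwbh huzgq iju
Hunk 4: at line 1 remove [loy,rqqh] add [elvv] -> 7 lines: vwhix jisyz elvv sznw ifwbh huzgq iju
Hunk 5: at line 4 remove [ifwbh,huzgq] add [tztxr,zhwb] -> 7 lines: vwhix jisyz elvv sznw tztxr zhwb iju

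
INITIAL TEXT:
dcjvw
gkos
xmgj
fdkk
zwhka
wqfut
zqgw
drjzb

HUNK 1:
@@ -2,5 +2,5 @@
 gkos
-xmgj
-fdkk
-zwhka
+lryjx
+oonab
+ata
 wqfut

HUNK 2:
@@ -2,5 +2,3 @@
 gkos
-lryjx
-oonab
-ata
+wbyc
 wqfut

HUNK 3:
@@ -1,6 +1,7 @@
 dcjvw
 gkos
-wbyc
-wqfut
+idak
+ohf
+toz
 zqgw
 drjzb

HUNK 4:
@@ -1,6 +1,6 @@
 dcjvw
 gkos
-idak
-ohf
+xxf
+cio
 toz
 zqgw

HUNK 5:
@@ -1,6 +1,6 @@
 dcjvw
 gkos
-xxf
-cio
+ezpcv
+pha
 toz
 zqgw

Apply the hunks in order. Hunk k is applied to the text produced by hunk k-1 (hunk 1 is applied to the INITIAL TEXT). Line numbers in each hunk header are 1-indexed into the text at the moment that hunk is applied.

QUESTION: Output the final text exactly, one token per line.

Hunk 1: at line 2 remove [xmgj,fdkk,zwhka] add [lryjx,oonab,ata] -> 8 lines: dcjvw gkos lryjx oonab ata wqfut zqgw drjzb
Hunk 2: at line 2 remove [lryjx,oonab,ata] add [wbyc] -> 6 lines: dcjvw gkos wbyc wqfut zqgw drjzb
Hunk 3: at line 1 remove [wbyc,wqfut] add [idak,ohf,toz] -> 7 lines: dcjvw gkos idak ohf toz zqgw drjzb
Hunk 4: at line 1 remove [idak,ohf] add [xxf,cio] -> 7 lines: dcjvw gkos xxf cio toz zqgw drjzb
Hunk 5: at line 1 remove [xxf,cio] add [ezpcv,pha] -> 7 lines: dcjvw gkos ezpcv pha toz zqgw drjzb

Answer: dcjvw
gkos
ezpcv
pha
toz
zqgw
drjzb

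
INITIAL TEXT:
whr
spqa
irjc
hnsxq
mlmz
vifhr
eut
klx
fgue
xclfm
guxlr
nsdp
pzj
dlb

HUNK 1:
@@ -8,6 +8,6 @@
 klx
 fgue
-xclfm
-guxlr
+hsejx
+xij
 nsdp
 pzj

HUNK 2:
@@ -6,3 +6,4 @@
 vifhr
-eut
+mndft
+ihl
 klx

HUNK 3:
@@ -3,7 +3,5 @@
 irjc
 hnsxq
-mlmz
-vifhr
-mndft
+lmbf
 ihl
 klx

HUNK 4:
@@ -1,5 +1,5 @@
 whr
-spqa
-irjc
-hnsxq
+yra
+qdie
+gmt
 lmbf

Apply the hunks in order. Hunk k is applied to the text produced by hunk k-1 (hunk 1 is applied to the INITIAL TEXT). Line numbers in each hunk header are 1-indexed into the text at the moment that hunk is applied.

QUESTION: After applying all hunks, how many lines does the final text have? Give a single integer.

Answer: 13

Derivation:
Hunk 1: at line 8 remove [xclfm,guxlr] add [hsejx,xij] -> 14 lines: whr spqa irjc hnsxq mlmz vifhr eut klx fgue hsejx xij nsdp pzj dlb
Hunk 2: at line 6 remove [eut] add [mndft,ihl] -> 15 lines: whr spqa irjc hnsxq mlmz vifhr mndft ihl klx fgue hsejx xij nsdp pzj dlb
Hunk 3: at line 3 remove [mlmz,vifhr,mndft] add [lmbf] -> 13 lines: whr spqa irjc hnsxq lmbf ihl klx fgue hsejx xij nsdp pzj dlb
Hunk 4: at line 1 remove [spqa,irjc,hnsxq] add [yra,qdie,gmt] -> 13 lines: whr yra qdie gmt lmbf ihl klx fgue hsejx xij nsdp pzj dlb
Final line count: 13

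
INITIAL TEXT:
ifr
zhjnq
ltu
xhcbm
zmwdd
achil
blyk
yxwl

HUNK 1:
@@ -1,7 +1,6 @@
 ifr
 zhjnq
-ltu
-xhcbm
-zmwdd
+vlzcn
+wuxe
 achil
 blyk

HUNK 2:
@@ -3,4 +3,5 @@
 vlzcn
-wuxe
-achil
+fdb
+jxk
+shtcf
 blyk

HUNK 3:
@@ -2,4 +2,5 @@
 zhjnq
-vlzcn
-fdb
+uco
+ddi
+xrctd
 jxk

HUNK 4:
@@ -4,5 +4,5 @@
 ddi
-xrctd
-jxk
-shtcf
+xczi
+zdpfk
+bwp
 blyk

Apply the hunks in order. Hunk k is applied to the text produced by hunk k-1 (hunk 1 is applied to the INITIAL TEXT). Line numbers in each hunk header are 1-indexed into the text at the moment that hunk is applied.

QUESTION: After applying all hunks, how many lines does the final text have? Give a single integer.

Answer: 9

Derivation:
Hunk 1: at line 1 remove [ltu,xhcbm,zmwdd] add [vlzcn,wuxe] -> 7 lines: ifr zhjnq vlzcn wuxe achil blyk yxwl
Hunk 2: at line 3 remove [wuxe,achil] add [fdb,jxk,shtcf] -> 8 lines: ifr zhjnq vlzcn fdb jxk shtcf blyk yxwl
Hunk 3: at line 2 remove [vlzcn,fdb] add [uco,ddi,xrctd] -> 9 lines: ifr zhjnq uco ddi xrctd jxk shtcf blyk yxwl
Hunk 4: at line 4 remove [xrctd,jxk,shtcf] add [xczi,zdpfk,bwp] -> 9 lines: ifr zhjnq uco ddi xczi zdpfk bwp blyk yxwl
Final line count: 9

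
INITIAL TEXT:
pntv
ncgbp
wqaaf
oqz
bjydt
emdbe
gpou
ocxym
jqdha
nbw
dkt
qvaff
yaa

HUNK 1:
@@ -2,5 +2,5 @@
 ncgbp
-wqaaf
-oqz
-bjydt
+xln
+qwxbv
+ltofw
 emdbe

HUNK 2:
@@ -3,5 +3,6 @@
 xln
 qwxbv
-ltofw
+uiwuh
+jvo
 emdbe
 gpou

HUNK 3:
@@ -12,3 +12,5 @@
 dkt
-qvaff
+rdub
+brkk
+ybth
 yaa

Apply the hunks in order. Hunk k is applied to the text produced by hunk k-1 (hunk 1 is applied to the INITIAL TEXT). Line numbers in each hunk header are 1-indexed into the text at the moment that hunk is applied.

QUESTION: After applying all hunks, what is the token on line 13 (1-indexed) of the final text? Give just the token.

Hunk 1: at line 2 remove [wqaaf,oqz,bjydt] add [xln,qwxbv,ltofw] -> 13 lines: pntv ncgbp xln qwxbv ltofw emdbe gpou ocxym jqdha nbw dkt qvaff yaa
Hunk 2: at line 3 remove [ltofw] add [uiwuh,jvo] -> 14 lines: pntv ncgbp xln qwxbv uiwuh jvo emdbe gpou ocxym jqdha nbw dkt qvaff yaa
Hunk 3: at line 12 remove [qvaff] add [rdub,brkk,ybth] -> 16 lines: pntv ncgbp xln qwxbv uiwuh jvo emdbe gpou ocxym jqdha nbw dkt rdub brkk ybth yaa
Final line 13: rdub

Answer: rdub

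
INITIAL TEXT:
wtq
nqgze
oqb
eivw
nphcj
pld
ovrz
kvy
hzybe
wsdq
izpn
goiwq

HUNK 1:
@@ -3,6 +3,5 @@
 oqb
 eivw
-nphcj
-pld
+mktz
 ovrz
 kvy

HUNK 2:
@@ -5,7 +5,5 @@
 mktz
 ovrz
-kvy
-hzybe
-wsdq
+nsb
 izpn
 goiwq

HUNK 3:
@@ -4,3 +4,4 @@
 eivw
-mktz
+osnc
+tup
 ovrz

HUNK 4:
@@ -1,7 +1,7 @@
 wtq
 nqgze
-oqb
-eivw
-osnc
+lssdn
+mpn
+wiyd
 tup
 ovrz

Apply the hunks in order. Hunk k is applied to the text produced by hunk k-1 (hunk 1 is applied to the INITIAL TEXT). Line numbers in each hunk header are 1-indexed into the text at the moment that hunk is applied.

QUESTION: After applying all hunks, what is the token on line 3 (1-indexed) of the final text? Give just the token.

Hunk 1: at line 3 remove [nphcj,pld] add [mktz] -> 11 lines: wtq nqgze oqb eivw mktz ovrz kvy hzybe wsdq izpn goiwq
Hunk 2: at line 5 remove [kvy,hzybe,wsdq] add [nsb] -> 9 lines: wtq nqgze oqb eivw mktz ovrz nsb izpn goiwq
Hunk 3: at line 4 remove [mktz] add [osnc,tup] -> 10 lines: wtq nqgze oqb eivw osnc tup ovrz nsb izpn goiwq
Hunk 4: at line 1 remove [oqb,eivw,osnc] add [lssdn,mpn,wiyd] -> 10 lines: wtq nqgze lssdn mpn wiyd tup ovrz nsb izpn goiwq
Final line 3: lssdn

Answer: lssdn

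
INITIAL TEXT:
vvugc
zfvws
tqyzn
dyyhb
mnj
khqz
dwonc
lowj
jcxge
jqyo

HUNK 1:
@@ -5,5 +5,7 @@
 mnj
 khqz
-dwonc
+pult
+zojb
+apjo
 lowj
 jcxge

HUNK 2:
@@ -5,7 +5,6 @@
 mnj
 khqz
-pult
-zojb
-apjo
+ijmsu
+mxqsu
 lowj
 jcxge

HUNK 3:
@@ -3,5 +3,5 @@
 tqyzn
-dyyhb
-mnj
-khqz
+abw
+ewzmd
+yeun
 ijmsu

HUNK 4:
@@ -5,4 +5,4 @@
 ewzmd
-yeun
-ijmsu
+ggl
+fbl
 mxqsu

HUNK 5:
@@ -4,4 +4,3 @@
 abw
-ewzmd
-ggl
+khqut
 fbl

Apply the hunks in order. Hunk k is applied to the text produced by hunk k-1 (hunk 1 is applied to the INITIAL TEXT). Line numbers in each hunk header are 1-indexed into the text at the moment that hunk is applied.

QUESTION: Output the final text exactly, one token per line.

Hunk 1: at line 5 remove [dwonc] add [pult,zojb,apjo] -> 12 lines: vvugc zfvws tqyzn dyyhb mnj khqz pult zojb apjo lowj jcxge jqyo
Hunk 2: at line 5 remove [pult,zojb,apjo] add [ijmsu,mxqsu] -> 11 lines: vvugc zfvws tqyzn dyyhb mnj khqz ijmsu mxqsu lowj jcxge jqyo
Hunk 3: at line 3 remove [dyyhb,mnj,khqz] add [abw,ewzmd,yeun] -> 11 lines: vvugc zfvws tqyzn abw ewzmd yeun ijmsu mxqsu lowj jcxge jqyo
Hunk 4: at line 5 remove [yeun,ijmsu] add [ggl,fbl] -> 11 lines: vvugc zfvws tqyzn abw ewzmd ggl fbl mxqsu lowj jcxge jqyo
Hunk 5: at line 4 remove [ewzmd,ggl] add [khqut] -> 10 lines: vvugc zfvws tqyzn abw khqut fbl mxqsu lowj jcxge jqyo

Answer: vvugc
zfvws
tqyzn
abw
khqut
fbl
mxqsu
lowj
jcxge
jqyo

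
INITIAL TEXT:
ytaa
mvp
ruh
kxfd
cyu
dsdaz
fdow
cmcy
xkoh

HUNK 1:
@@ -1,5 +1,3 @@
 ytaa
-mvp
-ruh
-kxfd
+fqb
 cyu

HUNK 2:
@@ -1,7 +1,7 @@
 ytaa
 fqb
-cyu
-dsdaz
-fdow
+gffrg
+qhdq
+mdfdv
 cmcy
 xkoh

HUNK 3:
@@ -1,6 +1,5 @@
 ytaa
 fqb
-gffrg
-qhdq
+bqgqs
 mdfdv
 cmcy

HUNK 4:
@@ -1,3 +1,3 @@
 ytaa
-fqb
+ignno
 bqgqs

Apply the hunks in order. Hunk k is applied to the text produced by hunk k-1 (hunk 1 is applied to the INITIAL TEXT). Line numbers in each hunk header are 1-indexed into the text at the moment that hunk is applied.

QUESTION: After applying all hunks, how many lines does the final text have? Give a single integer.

Hunk 1: at line 1 remove [mvp,ruh,kxfd] add [fqb] -> 7 lines: ytaa fqb cyu dsdaz fdow cmcy xkoh
Hunk 2: at line 1 remove [cyu,dsdaz,fdow] add [gffrg,qhdq,mdfdv] -> 7 lines: ytaa fqb gffrg qhdq mdfdv cmcy xkoh
Hunk 3: at line 1 remove [gffrg,qhdq] add [bqgqs] -> 6 lines: ytaa fqb bqgqs mdfdv cmcy xkoh
Hunk 4: at line 1 remove [fqb] add [ignno] -> 6 lines: ytaa ignno bqgqs mdfdv cmcy xkoh
Final line count: 6

Answer: 6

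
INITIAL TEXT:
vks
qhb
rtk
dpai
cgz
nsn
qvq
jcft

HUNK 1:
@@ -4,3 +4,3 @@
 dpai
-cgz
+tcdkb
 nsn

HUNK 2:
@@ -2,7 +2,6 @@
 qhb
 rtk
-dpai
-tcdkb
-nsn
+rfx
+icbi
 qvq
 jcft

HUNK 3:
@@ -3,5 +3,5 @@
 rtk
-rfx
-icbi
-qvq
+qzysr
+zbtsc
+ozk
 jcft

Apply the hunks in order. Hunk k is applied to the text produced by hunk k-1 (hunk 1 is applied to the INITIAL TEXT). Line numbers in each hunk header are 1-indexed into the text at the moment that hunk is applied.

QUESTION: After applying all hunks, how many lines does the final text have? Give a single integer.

Answer: 7

Derivation:
Hunk 1: at line 4 remove [cgz] add [tcdkb] -> 8 lines: vks qhb rtk dpai tcdkb nsn qvq jcft
Hunk 2: at line 2 remove [dpai,tcdkb,nsn] add [rfx,icbi] -> 7 lines: vks qhb rtk rfx icbi qvq jcft
Hunk 3: at line 3 remove [rfx,icbi,qvq] add [qzysr,zbtsc,ozk] -> 7 lines: vks qhb rtk qzysr zbtsc ozk jcft
Final line count: 7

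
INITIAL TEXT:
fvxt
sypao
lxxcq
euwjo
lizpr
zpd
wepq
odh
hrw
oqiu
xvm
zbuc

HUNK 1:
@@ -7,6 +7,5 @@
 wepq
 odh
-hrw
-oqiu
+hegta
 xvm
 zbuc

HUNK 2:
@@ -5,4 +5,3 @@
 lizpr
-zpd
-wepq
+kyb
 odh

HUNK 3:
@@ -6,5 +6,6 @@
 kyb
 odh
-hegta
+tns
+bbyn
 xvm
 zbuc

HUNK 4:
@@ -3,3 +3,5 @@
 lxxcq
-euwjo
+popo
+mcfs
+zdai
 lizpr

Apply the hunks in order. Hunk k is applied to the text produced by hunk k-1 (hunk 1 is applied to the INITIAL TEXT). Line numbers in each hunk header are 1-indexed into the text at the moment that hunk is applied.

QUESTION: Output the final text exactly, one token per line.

Answer: fvxt
sypao
lxxcq
popo
mcfs
zdai
lizpr
kyb
odh
tns
bbyn
xvm
zbuc

Derivation:
Hunk 1: at line 7 remove [hrw,oqiu] add [hegta] -> 11 lines: fvxt sypao lxxcq euwjo lizpr zpd wepq odh hegta xvm zbuc
Hunk 2: at line 5 remove [zpd,wepq] add [kyb] -> 10 lines: fvxt sypao lxxcq euwjo lizpr kyb odh hegta xvm zbuc
Hunk 3: at line 6 remove [hegta] add [tns,bbyn] -> 11 lines: fvxt sypao lxxcq euwjo lizpr kyb odh tns bbyn xvm zbuc
Hunk 4: at line 3 remove [euwjo] add [popo,mcfs,zdai] -> 13 lines: fvxt sypao lxxcq popo mcfs zdai lizpr kyb odh tns bbyn xvm zbuc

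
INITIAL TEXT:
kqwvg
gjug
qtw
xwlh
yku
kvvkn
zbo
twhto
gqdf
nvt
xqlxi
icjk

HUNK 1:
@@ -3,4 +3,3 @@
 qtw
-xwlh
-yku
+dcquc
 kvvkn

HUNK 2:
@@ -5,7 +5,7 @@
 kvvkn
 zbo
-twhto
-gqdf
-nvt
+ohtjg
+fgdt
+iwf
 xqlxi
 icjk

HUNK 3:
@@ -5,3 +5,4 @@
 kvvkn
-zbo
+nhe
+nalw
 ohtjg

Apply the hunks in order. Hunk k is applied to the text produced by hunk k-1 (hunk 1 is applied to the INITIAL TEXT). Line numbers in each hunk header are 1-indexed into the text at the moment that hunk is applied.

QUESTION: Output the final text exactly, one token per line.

Answer: kqwvg
gjug
qtw
dcquc
kvvkn
nhe
nalw
ohtjg
fgdt
iwf
xqlxi
icjk

Derivation:
Hunk 1: at line 3 remove [xwlh,yku] add [dcquc] -> 11 lines: kqwvg gjug qtw dcquc kvvkn zbo twhto gqdf nvt xqlxi icjk
Hunk 2: at line 5 remove [twhto,gqdf,nvt] add [ohtjg,fgdt,iwf] -> 11 lines: kqwvg gjug qtw dcquc kvvkn zbo ohtjg fgdt iwf xqlxi icjk
Hunk 3: at line 5 remove [zbo] add [nhe,nalw] -> 12 lines: kqwvg gjug qtw dcquc kvvkn nhe nalw ohtjg fgdt iwf xqlxi icjk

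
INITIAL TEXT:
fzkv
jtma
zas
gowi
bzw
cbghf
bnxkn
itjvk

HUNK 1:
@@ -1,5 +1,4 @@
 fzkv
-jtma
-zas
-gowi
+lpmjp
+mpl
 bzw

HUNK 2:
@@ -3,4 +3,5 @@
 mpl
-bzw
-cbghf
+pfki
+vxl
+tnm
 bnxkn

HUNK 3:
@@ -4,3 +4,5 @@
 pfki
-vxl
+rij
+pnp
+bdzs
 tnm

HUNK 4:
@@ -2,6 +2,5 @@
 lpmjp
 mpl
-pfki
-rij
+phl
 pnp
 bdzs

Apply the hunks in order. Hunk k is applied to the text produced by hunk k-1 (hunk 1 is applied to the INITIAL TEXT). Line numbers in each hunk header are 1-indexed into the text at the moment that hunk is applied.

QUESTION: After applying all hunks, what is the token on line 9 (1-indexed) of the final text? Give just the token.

Hunk 1: at line 1 remove [jtma,zas,gowi] add [lpmjp,mpl] -> 7 lines: fzkv lpmjp mpl bzw cbghf bnxkn itjvk
Hunk 2: at line 3 remove [bzw,cbghf] add [pfki,vxl,tnm] -> 8 lines: fzkv lpmjp mpl pfki vxl tnm bnxkn itjvk
Hunk 3: at line 4 remove [vxl] add [rij,pnp,bdzs] -> 10 lines: fzkv lpmjp mpl pfki rij pnp bdzs tnm bnxkn itjvk
Hunk 4: at line 2 remove [pfki,rij] add [phl] -> 9 lines: fzkv lpmjp mpl phl pnp bdzs tnm bnxkn itjvk
Final line 9: itjvk

Answer: itjvk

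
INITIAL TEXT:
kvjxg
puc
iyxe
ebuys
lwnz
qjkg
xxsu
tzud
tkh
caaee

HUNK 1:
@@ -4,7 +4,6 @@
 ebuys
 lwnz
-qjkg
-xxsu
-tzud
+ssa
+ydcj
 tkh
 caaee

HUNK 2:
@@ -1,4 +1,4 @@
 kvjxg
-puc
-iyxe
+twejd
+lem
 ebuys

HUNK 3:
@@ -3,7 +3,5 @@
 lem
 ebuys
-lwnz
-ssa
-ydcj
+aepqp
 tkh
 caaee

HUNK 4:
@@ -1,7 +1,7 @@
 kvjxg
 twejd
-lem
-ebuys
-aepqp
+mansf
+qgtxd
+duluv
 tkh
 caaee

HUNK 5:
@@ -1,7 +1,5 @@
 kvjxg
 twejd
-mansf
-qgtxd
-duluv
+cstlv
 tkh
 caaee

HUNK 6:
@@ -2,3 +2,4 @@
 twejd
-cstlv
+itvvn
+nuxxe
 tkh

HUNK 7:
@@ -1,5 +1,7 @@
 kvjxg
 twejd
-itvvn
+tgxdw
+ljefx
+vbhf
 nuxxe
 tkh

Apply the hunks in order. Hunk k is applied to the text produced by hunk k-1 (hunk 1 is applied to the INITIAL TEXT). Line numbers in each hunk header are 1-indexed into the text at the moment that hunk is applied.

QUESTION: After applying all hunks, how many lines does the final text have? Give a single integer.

Answer: 8

Derivation:
Hunk 1: at line 4 remove [qjkg,xxsu,tzud] add [ssa,ydcj] -> 9 lines: kvjxg puc iyxe ebuys lwnz ssa ydcj tkh caaee
Hunk 2: at line 1 remove [puc,iyxe] add [twejd,lem] -> 9 lines: kvjxg twejd lem ebuys lwnz ssa ydcj tkh caaee
Hunk 3: at line 3 remove [lwnz,ssa,ydcj] add [aepqp] -> 7 lines: kvjxg twejd lem ebuys aepqp tkh caaee
Hunk 4: at line 1 remove [lem,ebuys,aepqp] add [mansf,qgtxd,duluv] -> 7 lines: kvjxg twejd mansf qgtxd duluv tkh caaee
Hunk 5: at line 1 remove [mansf,qgtxd,duluv] add [cstlv] -> 5 lines: kvjxg twejd cstlv tkh caaee
Hunk 6: at line 2 remove [cstlv] add [itvvn,nuxxe] -> 6 lines: kvjxg twejd itvvn nuxxe tkh caaee
Hunk 7: at line 1 remove [itvvn] add [tgxdw,ljefx,vbhf] -> 8 lines: kvjxg twejd tgxdw ljefx vbhf nuxxe tkh caaee
Final line count: 8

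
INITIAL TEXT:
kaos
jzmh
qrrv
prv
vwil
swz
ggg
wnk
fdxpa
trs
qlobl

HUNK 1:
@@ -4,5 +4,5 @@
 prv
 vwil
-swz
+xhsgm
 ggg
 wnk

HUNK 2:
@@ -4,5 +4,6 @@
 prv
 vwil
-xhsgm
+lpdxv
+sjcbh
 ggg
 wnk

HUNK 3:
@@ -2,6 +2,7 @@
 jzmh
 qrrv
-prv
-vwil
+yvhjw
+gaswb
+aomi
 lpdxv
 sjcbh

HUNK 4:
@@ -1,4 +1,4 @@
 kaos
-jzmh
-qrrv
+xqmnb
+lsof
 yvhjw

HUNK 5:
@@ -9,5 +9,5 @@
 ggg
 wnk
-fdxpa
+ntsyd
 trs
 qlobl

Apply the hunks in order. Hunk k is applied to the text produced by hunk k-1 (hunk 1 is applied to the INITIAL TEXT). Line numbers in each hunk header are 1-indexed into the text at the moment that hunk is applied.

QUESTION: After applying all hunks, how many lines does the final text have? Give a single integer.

Answer: 13

Derivation:
Hunk 1: at line 4 remove [swz] add [xhsgm] -> 11 lines: kaos jzmh qrrv prv vwil xhsgm ggg wnk fdxpa trs qlobl
Hunk 2: at line 4 remove [xhsgm] add [lpdxv,sjcbh] -> 12 lines: kaos jzmh qrrv prv vwil lpdxv sjcbh ggg wnk fdxpa trs qlobl
Hunk 3: at line 2 remove [prv,vwil] add [yvhjw,gaswb,aomi] -> 13 lines: kaos jzmh qrrv yvhjw gaswb aomi lpdxv sjcbh ggg wnk fdxpa trs qlobl
Hunk 4: at line 1 remove [jzmh,qrrv] add [xqmnb,lsof] -> 13 lines: kaos xqmnb lsof yvhjw gaswb aomi lpdxv sjcbh ggg wnk fdxpa trs qlobl
Hunk 5: at line 9 remove [fdxpa] add [ntsyd] -> 13 lines: kaos xqmnb lsof yvhjw gaswb aomi lpdxv sjcbh ggg wnk ntsyd trs qlobl
Final line count: 13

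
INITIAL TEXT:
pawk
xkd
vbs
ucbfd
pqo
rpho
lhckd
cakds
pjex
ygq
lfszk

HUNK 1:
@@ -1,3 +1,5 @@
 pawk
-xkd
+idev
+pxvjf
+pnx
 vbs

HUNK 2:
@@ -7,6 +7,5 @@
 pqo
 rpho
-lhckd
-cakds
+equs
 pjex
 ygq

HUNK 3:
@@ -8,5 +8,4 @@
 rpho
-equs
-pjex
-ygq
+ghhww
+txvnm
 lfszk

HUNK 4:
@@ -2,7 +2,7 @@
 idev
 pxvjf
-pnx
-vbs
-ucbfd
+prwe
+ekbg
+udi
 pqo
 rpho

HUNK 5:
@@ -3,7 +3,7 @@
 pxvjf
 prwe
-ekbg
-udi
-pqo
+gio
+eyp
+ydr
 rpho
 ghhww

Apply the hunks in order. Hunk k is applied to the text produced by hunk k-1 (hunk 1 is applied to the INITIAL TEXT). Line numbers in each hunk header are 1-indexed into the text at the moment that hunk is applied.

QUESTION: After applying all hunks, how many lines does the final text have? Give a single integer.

Answer: 11

Derivation:
Hunk 1: at line 1 remove [xkd] add [idev,pxvjf,pnx] -> 13 lines: pawk idev pxvjf pnx vbs ucbfd pqo rpho lhckd cakds pjex ygq lfszk
Hunk 2: at line 7 remove [lhckd,cakds] add [equs] -> 12 lines: pawk idev pxvjf pnx vbs ucbfd pqo rpho equs pjex ygq lfszk
Hunk 3: at line 8 remove [equs,pjex,ygq] add [ghhww,txvnm] -> 11 lines: pawk idev pxvjf pnx vbs ucbfd pqo rpho ghhww txvnm lfszk
Hunk 4: at line 2 remove [pnx,vbs,ucbfd] add [prwe,ekbg,udi] -> 11 lines: pawk idev pxvjf prwe ekbg udi pqo rpho ghhww txvnm lfszk
Hunk 5: at line 3 remove [ekbg,udi,pqo] add [gio,eyp,ydr] -> 11 lines: pawk idev pxvjf prwe gio eyp ydr rpho ghhww txvnm lfszk
Final line count: 11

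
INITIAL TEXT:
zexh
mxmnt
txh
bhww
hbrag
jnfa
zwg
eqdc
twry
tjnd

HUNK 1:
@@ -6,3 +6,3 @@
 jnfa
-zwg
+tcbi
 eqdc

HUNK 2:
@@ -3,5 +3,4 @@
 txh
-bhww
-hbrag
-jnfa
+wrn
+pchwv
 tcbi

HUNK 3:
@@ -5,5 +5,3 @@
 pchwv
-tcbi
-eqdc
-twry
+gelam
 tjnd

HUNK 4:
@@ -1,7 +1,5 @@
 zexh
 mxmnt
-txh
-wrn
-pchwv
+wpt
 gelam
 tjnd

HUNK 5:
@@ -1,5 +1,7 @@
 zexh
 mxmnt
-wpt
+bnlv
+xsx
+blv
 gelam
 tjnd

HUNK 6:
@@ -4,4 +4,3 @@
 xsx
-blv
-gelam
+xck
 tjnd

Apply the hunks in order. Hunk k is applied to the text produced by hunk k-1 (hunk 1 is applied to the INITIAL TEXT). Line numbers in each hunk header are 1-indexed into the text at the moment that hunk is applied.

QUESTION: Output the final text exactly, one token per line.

Answer: zexh
mxmnt
bnlv
xsx
xck
tjnd

Derivation:
Hunk 1: at line 6 remove [zwg] add [tcbi] -> 10 lines: zexh mxmnt txh bhww hbrag jnfa tcbi eqdc twry tjnd
Hunk 2: at line 3 remove [bhww,hbrag,jnfa] add [wrn,pchwv] -> 9 lines: zexh mxmnt txh wrn pchwv tcbi eqdc twry tjnd
Hunk 3: at line 5 remove [tcbi,eqdc,twry] add [gelam] -> 7 lines: zexh mxmnt txh wrn pchwv gelam tjnd
Hunk 4: at line 1 remove [txh,wrn,pchwv] add [wpt] -> 5 lines: zexh mxmnt wpt gelam tjnd
Hunk 5: at line 1 remove [wpt] add [bnlv,xsx,blv] -> 7 lines: zexh mxmnt bnlv xsx blv gelam tjnd
Hunk 6: at line 4 remove [blv,gelam] add [xck] -> 6 lines: zexh mxmnt bnlv xsx xck tjnd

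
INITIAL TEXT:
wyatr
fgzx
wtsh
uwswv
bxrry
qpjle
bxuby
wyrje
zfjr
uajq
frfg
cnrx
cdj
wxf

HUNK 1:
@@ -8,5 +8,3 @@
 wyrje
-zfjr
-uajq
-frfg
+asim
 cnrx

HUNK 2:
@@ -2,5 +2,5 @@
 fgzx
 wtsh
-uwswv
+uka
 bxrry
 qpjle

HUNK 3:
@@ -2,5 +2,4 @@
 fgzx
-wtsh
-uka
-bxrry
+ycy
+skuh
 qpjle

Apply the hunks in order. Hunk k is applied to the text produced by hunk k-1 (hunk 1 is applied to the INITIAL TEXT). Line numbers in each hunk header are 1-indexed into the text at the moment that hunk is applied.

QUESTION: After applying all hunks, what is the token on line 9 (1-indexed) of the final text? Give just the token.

Hunk 1: at line 8 remove [zfjr,uajq,frfg] add [asim] -> 12 lines: wyatr fgzx wtsh uwswv bxrry qpjle bxuby wyrje asim cnrx cdj wxf
Hunk 2: at line 2 remove [uwswv] add [uka] -> 12 lines: wyatr fgzx wtsh uka bxrry qpjle bxuby wyrje asim cnrx cdj wxf
Hunk 3: at line 2 remove [wtsh,uka,bxrry] add [ycy,skuh] -> 11 lines: wyatr fgzx ycy skuh qpjle bxuby wyrje asim cnrx cdj wxf
Final line 9: cnrx

Answer: cnrx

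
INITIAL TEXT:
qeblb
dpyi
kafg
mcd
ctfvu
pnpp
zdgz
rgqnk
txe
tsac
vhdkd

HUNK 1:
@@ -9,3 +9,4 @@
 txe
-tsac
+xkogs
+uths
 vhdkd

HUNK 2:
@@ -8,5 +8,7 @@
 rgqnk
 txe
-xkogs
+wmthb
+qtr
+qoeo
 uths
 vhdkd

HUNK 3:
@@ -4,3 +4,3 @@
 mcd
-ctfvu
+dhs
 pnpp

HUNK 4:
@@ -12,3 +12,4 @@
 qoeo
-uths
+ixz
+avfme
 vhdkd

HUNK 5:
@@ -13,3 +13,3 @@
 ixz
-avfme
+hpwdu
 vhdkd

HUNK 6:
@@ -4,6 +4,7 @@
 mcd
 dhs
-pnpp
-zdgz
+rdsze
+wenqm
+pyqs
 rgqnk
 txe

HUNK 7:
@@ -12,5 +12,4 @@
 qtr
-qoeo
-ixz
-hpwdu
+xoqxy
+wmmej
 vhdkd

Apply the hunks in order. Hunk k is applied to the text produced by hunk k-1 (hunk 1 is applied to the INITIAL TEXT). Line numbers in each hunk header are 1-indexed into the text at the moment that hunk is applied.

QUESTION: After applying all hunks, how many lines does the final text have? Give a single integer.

Hunk 1: at line 9 remove [tsac] add [xkogs,uths] -> 12 lines: qeblb dpyi kafg mcd ctfvu pnpp zdgz rgqnk txe xkogs uths vhdkd
Hunk 2: at line 8 remove [xkogs] add [wmthb,qtr,qoeo] -> 14 lines: qeblb dpyi kafg mcd ctfvu pnpp zdgz rgqnk txe wmthb qtr qoeo uths vhdkd
Hunk 3: at line 4 remove [ctfvu] add [dhs] -> 14 lines: qeblb dpyi kafg mcd dhs pnpp zdgz rgqnk txe wmthb qtr qoeo uths vhdkd
Hunk 4: at line 12 remove [uths] add [ixz,avfme] -> 15 lines: qeblb dpyi kafg mcd dhs pnpp zdgz rgqnk txe wmthb qtr qoeo ixz avfme vhdkd
Hunk 5: at line 13 remove [avfme] add [hpwdu] -> 15 lines: qeblb dpyi kafg mcd dhs pnpp zdgz rgqnk txe wmthb qtr qoeo ixz hpwdu vhdkd
Hunk 6: at line 4 remove [pnpp,zdgz] add [rdsze,wenqm,pyqs] -> 16 lines: qeblb dpyi kafg mcd dhs rdsze wenqm pyqs rgqnk txe wmthb qtr qoeo ixz hpwdu vhdkd
Hunk 7: at line 12 remove [qoeo,ixz,hpwdu] add [xoqxy,wmmej] -> 15 lines: qeblb dpyi kafg mcd dhs rdsze wenqm pyqs rgqnk txe wmthb qtr xoqxy wmmej vhdkd
Final line count: 15

Answer: 15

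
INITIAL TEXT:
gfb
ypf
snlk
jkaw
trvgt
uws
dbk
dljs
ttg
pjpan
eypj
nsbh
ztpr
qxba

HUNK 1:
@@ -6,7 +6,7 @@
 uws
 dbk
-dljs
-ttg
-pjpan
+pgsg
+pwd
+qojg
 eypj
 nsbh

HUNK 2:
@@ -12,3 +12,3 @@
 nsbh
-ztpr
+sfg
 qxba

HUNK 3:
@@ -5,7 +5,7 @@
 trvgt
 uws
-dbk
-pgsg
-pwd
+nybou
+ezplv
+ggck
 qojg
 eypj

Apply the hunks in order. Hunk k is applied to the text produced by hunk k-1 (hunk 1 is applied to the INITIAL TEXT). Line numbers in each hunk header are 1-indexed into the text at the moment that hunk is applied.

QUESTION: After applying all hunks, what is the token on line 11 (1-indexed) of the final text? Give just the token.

Hunk 1: at line 6 remove [dljs,ttg,pjpan] add [pgsg,pwd,qojg] -> 14 lines: gfb ypf snlk jkaw trvgt uws dbk pgsg pwd qojg eypj nsbh ztpr qxba
Hunk 2: at line 12 remove [ztpr] add [sfg] -> 14 lines: gfb ypf snlk jkaw trvgt uws dbk pgsg pwd qojg eypj nsbh sfg qxba
Hunk 3: at line 5 remove [dbk,pgsg,pwd] add [nybou,ezplv,ggck] -> 14 lines: gfb ypf snlk jkaw trvgt uws nybou ezplv ggck qojg eypj nsbh sfg qxba
Final line 11: eypj

Answer: eypj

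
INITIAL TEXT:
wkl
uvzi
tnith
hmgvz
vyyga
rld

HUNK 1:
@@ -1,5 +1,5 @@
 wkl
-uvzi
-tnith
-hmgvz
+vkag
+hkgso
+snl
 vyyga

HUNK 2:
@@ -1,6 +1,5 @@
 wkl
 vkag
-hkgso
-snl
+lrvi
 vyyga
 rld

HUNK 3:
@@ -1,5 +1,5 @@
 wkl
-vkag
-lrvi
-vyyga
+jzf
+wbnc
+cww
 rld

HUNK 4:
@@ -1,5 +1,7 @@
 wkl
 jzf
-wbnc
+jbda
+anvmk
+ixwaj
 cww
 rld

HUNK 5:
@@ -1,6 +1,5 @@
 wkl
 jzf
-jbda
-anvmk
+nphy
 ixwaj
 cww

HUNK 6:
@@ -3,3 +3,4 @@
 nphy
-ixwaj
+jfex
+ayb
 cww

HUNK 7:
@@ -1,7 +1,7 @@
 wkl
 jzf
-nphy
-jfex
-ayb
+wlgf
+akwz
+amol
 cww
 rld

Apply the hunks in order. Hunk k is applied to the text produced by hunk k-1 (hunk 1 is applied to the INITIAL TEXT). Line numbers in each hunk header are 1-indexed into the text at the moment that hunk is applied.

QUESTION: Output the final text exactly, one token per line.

Hunk 1: at line 1 remove [uvzi,tnith,hmgvz] add [vkag,hkgso,snl] -> 6 lines: wkl vkag hkgso snl vyyga rld
Hunk 2: at line 1 remove [hkgso,snl] add [lrvi] -> 5 lines: wkl vkag lrvi vyyga rld
Hunk 3: at line 1 remove [vkag,lrvi,vyyga] add [jzf,wbnc,cww] -> 5 lines: wkl jzf wbnc cww rld
Hunk 4: at line 1 remove [wbnc] add [jbda,anvmk,ixwaj] -> 7 lines: wkl jzf jbda anvmk ixwaj cww rld
Hunk 5: at line 1 remove [jbda,anvmk] add [nphy] -> 6 lines: wkl jzf nphy ixwaj cww rld
Hunk 6: at line 3 remove [ixwaj] add [jfex,ayb] -> 7 lines: wkl jzf nphy jfex ayb cww rld
Hunk 7: at line 1 remove [nphy,jfex,ayb] add [wlgf,akwz,amol] -> 7 lines: wkl jzf wlgf akwz amol cww rld

Answer: wkl
jzf
wlgf
akwz
amol
cww
rld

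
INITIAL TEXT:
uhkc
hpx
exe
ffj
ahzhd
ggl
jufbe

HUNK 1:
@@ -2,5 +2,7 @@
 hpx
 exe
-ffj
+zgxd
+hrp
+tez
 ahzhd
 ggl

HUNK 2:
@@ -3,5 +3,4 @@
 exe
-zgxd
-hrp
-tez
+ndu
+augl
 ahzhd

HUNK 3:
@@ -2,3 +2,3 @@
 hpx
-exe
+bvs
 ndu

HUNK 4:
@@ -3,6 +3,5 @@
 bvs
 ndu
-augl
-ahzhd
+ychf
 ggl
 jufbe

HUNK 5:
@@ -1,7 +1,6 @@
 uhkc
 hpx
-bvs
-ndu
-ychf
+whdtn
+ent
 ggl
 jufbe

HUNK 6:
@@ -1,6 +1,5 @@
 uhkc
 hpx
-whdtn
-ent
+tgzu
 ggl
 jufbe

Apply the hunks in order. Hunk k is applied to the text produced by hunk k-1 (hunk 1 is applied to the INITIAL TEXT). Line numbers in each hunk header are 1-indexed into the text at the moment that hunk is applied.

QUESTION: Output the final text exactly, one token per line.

Hunk 1: at line 2 remove [ffj] add [zgxd,hrp,tez] -> 9 lines: uhkc hpx exe zgxd hrp tez ahzhd ggl jufbe
Hunk 2: at line 3 remove [zgxd,hrp,tez] add [ndu,augl] -> 8 lines: uhkc hpx exe ndu augl ahzhd ggl jufbe
Hunk 3: at line 2 remove [exe] add [bvs] -> 8 lines: uhkc hpx bvs ndu augl ahzhd ggl jufbe
Hunk 4: at line 3 remove [augl,ahzhd] add [ychf] -> 7 lines: uhkc hpx bvs ndu ychf ggl jufbe
Hunk 5: at line 1 remove [bvs,ndu,ychf] add [whdtn,ent] -> 6 lines: uhkc hpx whdtn ent ggl jufbe
Hunk 6: at line 1 remove [whdtn,ent] add [tgzu] -> 5 lines: uhkc hpx tgzu ggl jufbe

Answer: uhkc
hpx
tgzu
ggl
jufbe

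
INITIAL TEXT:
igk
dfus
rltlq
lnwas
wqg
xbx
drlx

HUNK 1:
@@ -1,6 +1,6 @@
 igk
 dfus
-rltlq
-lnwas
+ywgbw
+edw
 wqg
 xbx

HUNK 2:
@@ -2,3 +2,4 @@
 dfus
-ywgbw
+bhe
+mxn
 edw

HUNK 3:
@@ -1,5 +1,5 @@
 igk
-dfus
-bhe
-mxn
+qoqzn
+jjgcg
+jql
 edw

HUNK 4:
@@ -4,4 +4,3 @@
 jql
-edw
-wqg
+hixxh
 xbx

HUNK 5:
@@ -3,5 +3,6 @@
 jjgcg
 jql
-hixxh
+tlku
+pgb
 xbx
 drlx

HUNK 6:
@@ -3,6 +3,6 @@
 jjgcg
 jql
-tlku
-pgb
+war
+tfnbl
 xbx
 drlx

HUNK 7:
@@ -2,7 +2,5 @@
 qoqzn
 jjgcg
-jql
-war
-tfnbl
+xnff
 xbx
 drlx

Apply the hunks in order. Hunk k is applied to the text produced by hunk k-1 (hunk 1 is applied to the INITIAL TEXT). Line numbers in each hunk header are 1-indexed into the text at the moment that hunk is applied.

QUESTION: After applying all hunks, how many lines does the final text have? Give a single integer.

Answer: 6

Derivation:
Hunk 1: at line 1 remove [rltlq,lnwas] add [ywgbw,edw] -> 7 lines: igk dfus ywgbw edw wqg xbx drlx
Hunk 2: at line 2 remove [ywgbw] add [bhe,mxn] -> 8 lines: igk dfus bhe mxn edw wqg xbx drlx
Hunk 3: at line 1 remove [dfus,bhe,mxn] add [qoqzn,jjgcg,jql] -> 8 lines: igk qoqzn jjgcg jql edw wqg xbx drlx
Hunk 4: at line 4 remove [edw,wqg] add [hixxh] -> 7 lines: igk qoqzn jjgcg jql hixxh xbx drlx
Hunk 5: at line 3 remove [hixxh] add [tlku,pgb] -> 8 lines: igk qoqzn jjgcg jql tlku pgb xbx drlx
Hunk 6: at line 3 remove [tlku,pgb] add [war,tfnbl] -> 8 lines: igk qoqzn jjgcg jql war tfnbl xbx drlx
Hunk 7: at line 2 remove [jql,war,tfnbl] add [xnff] -> 6 lines: igk qoqzn jjgcg xnff xbx drlx
Final line count: 6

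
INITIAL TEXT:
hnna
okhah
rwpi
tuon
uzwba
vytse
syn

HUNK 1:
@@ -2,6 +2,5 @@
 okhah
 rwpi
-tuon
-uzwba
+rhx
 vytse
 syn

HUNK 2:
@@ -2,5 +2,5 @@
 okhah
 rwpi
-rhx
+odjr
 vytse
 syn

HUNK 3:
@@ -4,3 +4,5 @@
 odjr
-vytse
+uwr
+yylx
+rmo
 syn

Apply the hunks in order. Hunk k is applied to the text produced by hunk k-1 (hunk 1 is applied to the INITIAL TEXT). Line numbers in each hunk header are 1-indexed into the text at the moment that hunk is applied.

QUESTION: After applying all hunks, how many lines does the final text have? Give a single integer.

Hunk 1: at line 2 remove [tuon,uzwba] add [rhx] -> 6 lines: hnna okhah rwpi rhx vytse syn
Hunk 2: at line 2 remove [rhx] add [odjr] -> 6 lines: hnna okhah rwpi odjr vytse syn
Hunk 3: at line 4 remove [vytse] add [uwr,yylx,rmo] -> 8 lines: hnna okhah rwpi odjr uwr yylx rmo syn
Final line count: 8

Answer: 8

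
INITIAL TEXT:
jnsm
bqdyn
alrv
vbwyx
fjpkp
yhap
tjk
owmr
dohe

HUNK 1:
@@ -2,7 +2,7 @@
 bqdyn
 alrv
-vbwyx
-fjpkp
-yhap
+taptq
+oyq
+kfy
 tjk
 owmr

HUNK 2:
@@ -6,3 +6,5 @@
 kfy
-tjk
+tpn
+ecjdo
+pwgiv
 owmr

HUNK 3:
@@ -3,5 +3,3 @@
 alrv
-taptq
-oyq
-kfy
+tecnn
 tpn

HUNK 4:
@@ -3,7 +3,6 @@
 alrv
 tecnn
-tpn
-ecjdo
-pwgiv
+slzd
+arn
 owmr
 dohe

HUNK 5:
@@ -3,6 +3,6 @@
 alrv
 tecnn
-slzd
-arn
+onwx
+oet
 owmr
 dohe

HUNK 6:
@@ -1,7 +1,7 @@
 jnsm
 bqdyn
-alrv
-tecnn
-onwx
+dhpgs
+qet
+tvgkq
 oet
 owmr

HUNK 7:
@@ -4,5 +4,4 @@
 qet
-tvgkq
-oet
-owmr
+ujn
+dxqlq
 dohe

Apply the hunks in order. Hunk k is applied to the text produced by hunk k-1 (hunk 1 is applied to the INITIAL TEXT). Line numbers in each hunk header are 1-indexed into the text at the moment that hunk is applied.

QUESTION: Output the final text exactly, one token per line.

Hunk 1: at line 2 remove [vbwyx,fjpkp,yhap] add [taptq,oyq,kfy] -> 9 lines: jnsm bqdyn alrv taptq oyq kfy tjk owmr dohe
Hunk 2: at line 6 remove [tjk] add [tpn,ecjdo,pwgiv] -> 11 lines: jnsm bqdyn alrv taptq oyq kfy tpn ecjdo pwgiv owmr dohe
Hunk 3: at line 3 remove [taptq,oyq,kfy] add [tecnn] -> 9 lines: jnsm bqdyn alrv tecnn tpn ecjdo pwgiv owmr dohe
Hunk 4: at line 3 remove [tpn,ecjdo,pwgiv] add [slzd,arn] -> 8 lines: jnsm bqdyn alrv tecnn slzd arn owmr dohe
Hunk 5: at line 3 remove [slzd,arn] add [onwx,oet] -> 8 lines: jnsm bqdyn alrv tecnn onwx oet owmr dohe
Hunk 6: at line 1 remove [alrv,tecnn,onwx] add [dhpgs,qet,tvgkq] -> 8 lines: jnsm bqdyn dhpgs qet tvgkq oet owmr dohe
Hunk 7: at line 4 remove [tvgkq,oet,owmr] add [ujn,dxqlq] -> 7 lines: jnsm bqdyn dhpgs qet ujn dxqlq dohe

Answer: jnsm
bqdyn
dhpgs
qet
ujn
dxqlq
dohe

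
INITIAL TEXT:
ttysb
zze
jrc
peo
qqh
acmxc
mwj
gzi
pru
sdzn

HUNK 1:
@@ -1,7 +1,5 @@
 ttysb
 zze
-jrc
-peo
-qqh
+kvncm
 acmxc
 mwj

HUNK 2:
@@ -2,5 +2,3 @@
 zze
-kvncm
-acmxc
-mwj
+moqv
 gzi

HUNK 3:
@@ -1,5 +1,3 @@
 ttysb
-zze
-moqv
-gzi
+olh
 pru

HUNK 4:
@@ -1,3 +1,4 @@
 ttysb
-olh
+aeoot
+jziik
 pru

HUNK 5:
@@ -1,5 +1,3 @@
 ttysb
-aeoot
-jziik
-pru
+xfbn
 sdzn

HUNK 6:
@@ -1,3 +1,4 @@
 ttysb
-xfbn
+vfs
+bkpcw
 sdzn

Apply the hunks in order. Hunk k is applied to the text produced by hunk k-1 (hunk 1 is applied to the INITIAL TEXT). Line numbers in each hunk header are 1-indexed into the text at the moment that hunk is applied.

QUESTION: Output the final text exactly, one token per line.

Answer: ttysb
vfs
bkpcw
sdzn

Derivation:
Hunk 1: at line 1 remove [jrc,peo,qqh] add [kvncm] -> 8 lines: ttysb zze kvncm acmxc mwj gzi pru sdzn
Hunk 2: at line 2 remove [kvncm,acmxc,mwj] add [moqv] -> 6 lines: ttysb zze moqv gzi pru sdzn
Hunk 3: at line 1 remove [zze,moqv,gzi] add [olh] -> 4 lines: ttysb olh pru sdzn
Hunk 4: at line 1 remove [olh] add [aeoot,jziik] -> 5 lines: ttysb aeoot jziik pru sdzn
Hunk 5: at line 1 remove [aeoot,jziik,pru] add [xfbn] -> 3 lines: ttysb xfbn sdzn
Hunk 6: at line 1 remove [xfbn] add [vfs,bkpcw] -> 4 lines: ttysb vfs bkpcw sdzn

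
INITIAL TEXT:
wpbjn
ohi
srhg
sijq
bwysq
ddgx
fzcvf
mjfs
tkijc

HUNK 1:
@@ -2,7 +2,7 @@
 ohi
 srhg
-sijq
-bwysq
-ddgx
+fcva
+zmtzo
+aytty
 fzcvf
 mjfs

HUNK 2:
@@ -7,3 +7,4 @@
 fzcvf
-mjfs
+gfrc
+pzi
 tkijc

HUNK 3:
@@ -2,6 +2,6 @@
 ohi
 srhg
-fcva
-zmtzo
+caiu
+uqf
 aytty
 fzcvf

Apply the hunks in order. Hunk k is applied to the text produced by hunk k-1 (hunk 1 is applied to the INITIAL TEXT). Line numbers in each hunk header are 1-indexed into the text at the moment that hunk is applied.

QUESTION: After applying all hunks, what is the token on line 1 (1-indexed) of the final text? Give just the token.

Hunk 1: at line 2 remove [sijq,bwysq,ddgx] add [fcva,zmtzo,aytty] -> 9 lines: wpbjn ohi srhg fcva zmtzo aytty fzcvf mjfs tkijc
Hunk 2: at line 7 remove [mjfs] add [gfrc,pzi] -> 10 lines: wpbjn ohi srhg fcva zmtzo aytty fzcvf gfrc pzi tkijc
Hunk 3: at line 2 remove [fcva,zmtzo] add [caiu,uqf] -> 10 lines: wpbjn ohi srhg caiu uqf aytty fzcvf gfrc pzi tkijc
Final line 1: wpbjn

Answer: wpbjn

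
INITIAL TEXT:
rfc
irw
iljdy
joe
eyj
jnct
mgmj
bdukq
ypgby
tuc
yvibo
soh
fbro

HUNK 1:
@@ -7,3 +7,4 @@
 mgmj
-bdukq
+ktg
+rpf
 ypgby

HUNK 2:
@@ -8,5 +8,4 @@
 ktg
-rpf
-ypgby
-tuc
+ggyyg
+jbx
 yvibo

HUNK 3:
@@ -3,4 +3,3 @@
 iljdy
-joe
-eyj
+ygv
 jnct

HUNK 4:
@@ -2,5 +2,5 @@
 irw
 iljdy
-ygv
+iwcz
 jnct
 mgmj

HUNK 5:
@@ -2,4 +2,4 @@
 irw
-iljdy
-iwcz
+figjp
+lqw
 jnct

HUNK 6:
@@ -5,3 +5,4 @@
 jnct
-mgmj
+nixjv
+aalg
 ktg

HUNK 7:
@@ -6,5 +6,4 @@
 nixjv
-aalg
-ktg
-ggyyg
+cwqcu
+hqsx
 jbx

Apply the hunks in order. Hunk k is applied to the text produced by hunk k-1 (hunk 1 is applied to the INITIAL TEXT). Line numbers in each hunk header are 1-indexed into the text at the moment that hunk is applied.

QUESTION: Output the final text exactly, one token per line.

Answer: rfc
irw
figjp
lqw
jnct
nixjv
cwqcu
hqsx
jbx
yvibo
soh
fbro

Derivation:
Hunk 1: at line 7 remove [bdukq] add [ktg,rpf] -> 14 lines: rfc irw iljdy joe eyj jnct mgmj ktg rpf ypgby tuc yvibo soh fbro
Hunk 2: at line 8 remove [rpf,ypgby,tuc] add [ggyyg,jbx] -> 13 lines: rfc irw iljdy joe eyj jnct mgmj ktg ggyyg jbx yvibo soh fbro
Hunk 3: at line 3 remove [joe,eyj] add [ygv] -> 12 lines: rfc irw iljdy ygv jnct mgmj ktg ggyyg jbx yvibo soh fbro
Hunk 4: at line 2 remove [ygv] add [iwcz] -> 12 lines: rfc irw iljdy iwcz jnct mgmj ktg ggyyg jbx yvibo soh fbro
Hunk 5: at line 2 remove [iljdy,iwcz] add [figjp,lqw] -> 12 lines: rfc irw figjp lqw jnct mgmj ktg ggyyg jbx yvibo soh fbro
Hunk 6: at line 5 remove [mgmj] add [nixjv,aalg] -> 13 lines: rfc irw figjp lqw jnct nixjv aalg ktg ggyyg jbx yvibo soh fbro
Hunk 7: at line 6 remove [aalg,ktg,ggyyg] add [cwqcu,hqsx] -> 12 lines: rfc irw figjp lqw jnct nixjv cwqcu hqsx jbx yvibo soh fbro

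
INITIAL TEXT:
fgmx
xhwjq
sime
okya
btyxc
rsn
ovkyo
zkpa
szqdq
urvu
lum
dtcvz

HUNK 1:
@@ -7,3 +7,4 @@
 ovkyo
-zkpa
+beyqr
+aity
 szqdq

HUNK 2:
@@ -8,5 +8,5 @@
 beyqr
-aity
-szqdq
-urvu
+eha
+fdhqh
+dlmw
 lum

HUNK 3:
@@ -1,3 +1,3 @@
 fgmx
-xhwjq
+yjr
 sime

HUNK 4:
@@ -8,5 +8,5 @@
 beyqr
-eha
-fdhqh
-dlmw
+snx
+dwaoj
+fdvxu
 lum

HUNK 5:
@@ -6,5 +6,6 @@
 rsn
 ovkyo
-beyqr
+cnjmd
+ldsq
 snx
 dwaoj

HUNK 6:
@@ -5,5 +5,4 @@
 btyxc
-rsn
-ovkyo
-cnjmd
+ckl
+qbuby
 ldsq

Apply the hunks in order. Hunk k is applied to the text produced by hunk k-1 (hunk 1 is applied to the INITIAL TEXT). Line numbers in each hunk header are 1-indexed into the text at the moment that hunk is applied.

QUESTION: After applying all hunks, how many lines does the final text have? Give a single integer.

Hunk 1: at line 7 remove [zkpa] add [beyqr,aity] -> 13 lines: fgmx xhwjq sime okya btyxc rsn ovkyo beyqr aity szqdq urvu lum dtcvz
Hunk 2: at line 8 remove [aity,szqdq,urvu] add [eha,fdhqh,dlmw] -> 13 lines: fgmx xhwjq sime okya btyxc rsn ovkyo beyqr eha fdhqh dlmw lum dtcvz
Hunk 3: at line 1 remove [xhwjq] add [yjr] -> 13 lines: fgmx yjr sime okya btyxc rsn ovkyo beyqr eha fdhqh dlmw lum dtcvz
Hunk 4: at line 8 remove [eha,fdhqh,dlmw] add [snx,dwaoj,fdvxu] -> 13 lines: fgmx yjr sime okya btyxc rsn ovkyo beyqr snx dwaoj fdvxu lum dtcvz
Hunk 5: at line 6 remove [beyqr] add [cnjmd,ldsq] -> 14 lines: fgmx yjr sime okya btyxc rsn ovkyo cnjmd ldsq snx dwaoj fdvxu lum dtcvz
Hunk 6: at line 5 remove [rsn,ovkyo,cnjmd] add [ckl,qbuby] -> 13 lines: fgmx yjr sime okya btyxc ckl qbuby ldsq snx dwaoj fdvxu lum dtcvz
Final line count: 13

Answer: 13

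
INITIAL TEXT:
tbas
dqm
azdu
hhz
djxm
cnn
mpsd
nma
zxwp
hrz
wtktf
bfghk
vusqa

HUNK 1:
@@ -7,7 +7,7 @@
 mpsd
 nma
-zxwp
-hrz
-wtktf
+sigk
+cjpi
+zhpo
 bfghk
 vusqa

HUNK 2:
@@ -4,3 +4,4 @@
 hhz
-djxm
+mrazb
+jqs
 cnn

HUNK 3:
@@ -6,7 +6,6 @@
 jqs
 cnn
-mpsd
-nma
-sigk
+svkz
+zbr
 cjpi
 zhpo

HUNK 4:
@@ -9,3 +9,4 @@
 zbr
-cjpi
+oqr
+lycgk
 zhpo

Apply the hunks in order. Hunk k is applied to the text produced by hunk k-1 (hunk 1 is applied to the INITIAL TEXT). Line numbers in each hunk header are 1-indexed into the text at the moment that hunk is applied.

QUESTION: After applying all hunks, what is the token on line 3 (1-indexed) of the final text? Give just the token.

Hunk 1: at line 7 remove [zxwp,hrz,wtktf] add [sigk,cjpi,zhpo] -> 13 lines: tbas dqm azdu hhz djxm cnn mpsd nma sigk cjpi zhpo bfghk vusqa
Hunk 2: at line 4 remove [djxm] add [mrazb,jqs] -> 14 lines: tbas dqm azdu hhz mrazb jqs cnn mpsd nma sigk cjpi zhpo bfghk vusqa
Hunk 3: at line 6 remove [mpsd,nma,sigk] add [svkz,zbr] -> 13 lines: tbas dqm azdu hhz mrazb jqs cnn svkz zbr cjpi zhpo bfghk vusqa
Hunk 4: at line 9 remove [cjpi] add [oqr,lycgk] -> 14 lines: tbas dqm azdu hhz mrazb jqs cnn svkz zbr oqr lycgk zhpo bfghk vusqa
Final line 3: azdu

Answer: azdu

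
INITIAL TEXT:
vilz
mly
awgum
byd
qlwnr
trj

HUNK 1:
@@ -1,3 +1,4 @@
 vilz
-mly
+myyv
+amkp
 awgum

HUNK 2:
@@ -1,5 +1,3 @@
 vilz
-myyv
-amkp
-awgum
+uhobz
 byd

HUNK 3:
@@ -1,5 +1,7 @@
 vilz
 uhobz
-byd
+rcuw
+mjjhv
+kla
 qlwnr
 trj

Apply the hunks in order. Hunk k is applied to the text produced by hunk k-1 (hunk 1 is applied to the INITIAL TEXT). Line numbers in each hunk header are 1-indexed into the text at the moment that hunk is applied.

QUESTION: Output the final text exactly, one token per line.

Hunk 1: at line 1 remove [mly] add [myyv,amkp] -> 7 lines: vilz myyv amkp awgum byd qlwnr trj
Hunk 2: at line 1 remove [myyv,amkp,awgum] add [uhobz] -> 5 lines: vilz uhobz byd qlwnr trj
Hunk 3: at line 1 remove [byd] add [rcuw,mjjhv,kla] -> 7 lines: vilz uhobz rcuw mjjhv kla qlwnr trj

Answer: vilz
uhobz
rcuw
mjjhv
kla
qlwnr
trj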